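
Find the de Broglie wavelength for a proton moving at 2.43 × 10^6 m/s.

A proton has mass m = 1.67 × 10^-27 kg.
1.63 × 10^-13 m

Using the de Broglie relation λ = h/(mv):

λ = h/(mv)
λ = (6.626 × 10^-34 J·s) / (1.67 × 10^-27 kg × 2.43 × 10^6 m/s)
λ = 1.63 × 10^-13 m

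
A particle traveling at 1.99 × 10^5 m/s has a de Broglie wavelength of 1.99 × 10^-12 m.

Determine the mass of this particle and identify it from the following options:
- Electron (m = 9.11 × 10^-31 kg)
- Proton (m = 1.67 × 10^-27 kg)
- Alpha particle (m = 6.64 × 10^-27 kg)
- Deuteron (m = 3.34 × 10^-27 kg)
The particle is a proton.

From λ = h/(mv), solve for mass:

m = h/(λv)
m = (6.626 × 10^-34 J·s) / (1.99 × 10^-12 m × 1.99 × 10^5 m/s)
m = 1.67 × 10^-27 kg

Comparing with the listed masses, this is closest to a proton.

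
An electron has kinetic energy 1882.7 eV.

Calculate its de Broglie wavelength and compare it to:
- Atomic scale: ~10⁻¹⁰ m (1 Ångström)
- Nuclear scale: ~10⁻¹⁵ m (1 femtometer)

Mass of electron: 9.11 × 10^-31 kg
λ = 2.83 × 10^-11 m, which is between nuclear and atomic scales.

Using λ = h/√(2mKE):

KE = 1882.7 eV = 3.016 × 10^-16 J

λ = h/√(2mKE)
λ = (6.626 × 10^-34 J·s) / √(2 × 9.11 × 10^-31 kg × 3.016 × 10^-16 J)
λ = 2.83 × 10^-11 m

Comparison:
- Atomic scale (10⁻¹⁰ m): λ is 0.28× this size
- Nuclear scale (10⁻¹⁵ m): λ is 2.8e+04× this size

The wavelength is between nuclear and atomic scales.

This wavelength is appropriate for probing atomic structure but too large for nuclear physics experiments.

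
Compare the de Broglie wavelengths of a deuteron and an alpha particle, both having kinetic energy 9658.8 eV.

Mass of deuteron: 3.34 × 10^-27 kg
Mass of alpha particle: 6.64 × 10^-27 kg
The deuteron has the longer wavelength.

Using λ = h/√(2mKE):

For deuteron: λ₁ = h/√(2m₁KE) = 2.06 × 10^-13 m
For alpha particle: λ₂ = h/√(2m₂KE) = 1.46 × 10^-13 m

Since λ ∝ 1/√m at constant kinetic energy, the lighter particle has the longer wavelength.

The deuteron has the longer de Broglie wavelength.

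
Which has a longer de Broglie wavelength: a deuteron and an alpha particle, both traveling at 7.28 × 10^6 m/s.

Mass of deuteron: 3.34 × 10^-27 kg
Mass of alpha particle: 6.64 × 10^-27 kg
The deuteron has the longer wavelength.

Using λ = h/(mv), since both particles have the same velocity, the wavelength depends only on mass.

For deuteron: λ₁ = h/(m₁v) = 2.73 × 10^-14 m
For alpha particle: λ₂ = h/(m₂v) = 1.37 × 10^-14 m

Since λ ∝ 1/m at constant velocity, the lighter particle has the longer wavelength.

The deuteron has the longer de Broglie wavelength.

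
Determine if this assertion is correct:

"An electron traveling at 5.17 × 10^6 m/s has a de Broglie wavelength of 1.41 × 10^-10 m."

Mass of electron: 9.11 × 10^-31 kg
True

The claim is correct.

Using λ = h/(mv):
λ = (6.626 × 10^-34 J·s) / (9.11 × 10^-31 kg × 5.17 × 10^6 m/s)
λ = 1.41 × 10^-10 m

This matches the claimed value.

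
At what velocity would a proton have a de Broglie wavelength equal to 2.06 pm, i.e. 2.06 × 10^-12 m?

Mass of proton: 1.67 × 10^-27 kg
1.93 × 10^5 m/s

From λ = h/(mv), solve for v:

v = h/(mλ)
v = (6.626 × 10^-34 J·s) / (1.67 × 10^-27 kg × 2.06 × 10^-12 m)
v = 1.93 × 10^5 m/s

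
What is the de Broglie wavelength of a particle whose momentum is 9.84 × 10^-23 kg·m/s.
6.73 × 10^-12 m

Using the de Broglie relation λ = h/p:

λ = h/p
λ = (6.626 × 10^-34 J·s) / (9.84 × 10^-23 kg·m/s)
λ = 6.73 × 10^-12 m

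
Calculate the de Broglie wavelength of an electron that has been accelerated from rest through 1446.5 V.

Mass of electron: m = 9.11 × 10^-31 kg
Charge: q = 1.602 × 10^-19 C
3.22 × 10^-11 m

When a particle is accelerated through voltage V, it gains kinetic energy KE = qV.

The de Broglie wavelength is then λ = h/√(2mqV):

λ = h/√(2mqV)
λ = (6.626 × 10^-34 J·s) / √(2 × 9.11 × 10^-31 kg × 1.602 × 10^-19 C × 1446.5 V)
λ = 3.22 × 10^-11 m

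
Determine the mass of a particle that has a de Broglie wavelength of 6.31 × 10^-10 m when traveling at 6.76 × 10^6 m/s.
1.55 × 10^-31 kg

From the de Broglie relation λ = h/(mv), we solve for m:

m = h/(λv)
m = (6.626 × 10^-34 J·s) / (6.31 × 10^-10 m × 6.76 × 10^6 m/s)
m = 1.55 × 10^-31 kg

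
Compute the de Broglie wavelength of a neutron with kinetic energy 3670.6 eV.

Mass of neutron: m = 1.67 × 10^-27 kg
4.73 × 10^-13 m

Using λ = h/√(2mKE):

First convert KE to Joules: KE = 3670.6 eV = 5.881 × 10^-16 J

λ = h/√(2mKE)
λ = (6.626 × 10^-34 J·s) / √(2 × 1.67 × 10^-27 kg × 5.881 × 10^-16 J)
λ = 4.73 × 10^-13 m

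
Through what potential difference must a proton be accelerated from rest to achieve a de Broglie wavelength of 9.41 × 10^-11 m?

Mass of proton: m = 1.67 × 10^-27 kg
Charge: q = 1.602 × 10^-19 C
9.27 × 10^-2 V

From λ = h/√(2mqV), we solve for V:

λ² = h²/(2mqV)
V = h²/(2mqλ²)
V = (6.626 × 10^-34 J·s)² / (2 × 1.67 × 10^-27 kg × 1.602 × 10^-19 C × (9.41 × 10^-11 m)²)
V = 9.27 × 10^-2 V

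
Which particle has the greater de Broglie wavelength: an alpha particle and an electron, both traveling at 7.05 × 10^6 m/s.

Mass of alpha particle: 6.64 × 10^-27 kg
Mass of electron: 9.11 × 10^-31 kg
The electron has the longer wavelength.

Using λ = h/(mv), since both particles have the same velocity, the wavelength depends only on mass.

For alpha particle: λ₁ = h/(m₁v) = 1.42 × 10^-14 m
For electron: λ₂ = h/(m₂v) = 1.03 × 10^-10 m

Since λ ∝ 1/m at constant velocity, the lighter particle has the longer wavelength.

The electron has the longer de Broglie wavelength.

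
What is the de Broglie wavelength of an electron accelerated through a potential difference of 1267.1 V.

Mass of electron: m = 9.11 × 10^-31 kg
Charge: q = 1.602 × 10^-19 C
3.45 × 10^-11 m

When a particle is accelerated through voltage V, it gains kinetic energy KE = qV.

The de Broglie wavelength is then λ = h/√(2mqV):

λ = h/√(2mqV)
λ = (6.626 × 10^-34 J·s) / √(2 × 9.11 × 10^-31 kg × 1.602 × 10^-19 C × 1267.1 V)
λ = 3.45 × 10^-11 m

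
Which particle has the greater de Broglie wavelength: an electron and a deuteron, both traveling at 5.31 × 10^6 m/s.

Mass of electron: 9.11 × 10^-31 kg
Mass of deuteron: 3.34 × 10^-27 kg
The electron has the longer wavelength.

Using λ = h/(mv), since both particles have the same velocity, the wavelength depends only on mass.

For electron: λ₁ = h/(m₁v) = 1.37 × 10^-10 m
For deuteron: λ₂ = h/(m₂v) = 3.74 × 10^-14 m

Since λ ∝ 1/m at constant velocity, the lighter particle has the longer wavelength.

The electron has the longer de Broglie wavelength.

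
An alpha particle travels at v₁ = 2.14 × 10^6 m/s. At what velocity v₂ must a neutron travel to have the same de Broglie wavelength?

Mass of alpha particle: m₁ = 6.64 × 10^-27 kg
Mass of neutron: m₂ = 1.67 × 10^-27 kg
v₂ = 8.51 × 10^6 m/s

For equal de Broglie wavelengths: λ₁ = λ₂

h/(m₁v₁) = h/(m₂v₂)
m₁v₁ = m₂v₂
v₂ = v₁ · (m₁/m₂)

v₂ = 2.14 × 10^6 m/s × (6.64 × 10^-27 kg / 1.67 × 10^-27 kg)
v₂ = 8.51 × 10^6 m/s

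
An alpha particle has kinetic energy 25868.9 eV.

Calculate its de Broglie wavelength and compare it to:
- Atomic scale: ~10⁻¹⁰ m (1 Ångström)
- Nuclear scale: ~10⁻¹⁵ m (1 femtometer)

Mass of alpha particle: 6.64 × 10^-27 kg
λ = 8.93 × 10^-14 m, which is between nuclear and atomic scales.

Using λ = h/√(2mKE):

KE = 25868.9 eV = 4.145 × 10^-15 J

λ = h/√(2mKE)
λ = (6.626 × 10^-34 J·s) / √(2 × 6.64 × 10^-27 kg × 4.145 × 10^-15 J)
λ = 8.93 × 10^-14 m

Comparison:
- Atomic scale (10⁻¹⁰ m): λ is 0.00089× this size
- Nuclear scale (10⁻¹⁵ m): λ is 89× this size

The wavelength is between nuclear and atomic scales.

This wavelength is appropriate for probing atomic structure but too large for nuclear physics experiments.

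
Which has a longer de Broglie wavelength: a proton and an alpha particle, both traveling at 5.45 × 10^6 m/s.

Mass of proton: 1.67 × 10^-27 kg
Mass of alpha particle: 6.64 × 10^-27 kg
The proton has the longer wavelength.

Using λ = h/(mv), since both particles have the same velocity, the wavelength depends only on mass.

For proton: λ₁ = h/(m₁v) = 7.28 × 10^-14 m
For alpha particle: λ₂ = h/(m₂v) = 1.83 × 10^-14 m

Since λ ∝ 1/m at constant velocity, the lighter particle has the longer wavelength.

The proton has the longer de Broglie wavelength.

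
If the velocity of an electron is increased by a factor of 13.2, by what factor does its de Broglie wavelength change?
The wavelength decreases by a factor of 13.2.

From λ = h/(mv), the wavelength is inversely proportional to velocity:

λ ∝ 1/v

If v → 13.2v, then λ → λ/13.2

When velocity is increased by a factor of 13.2, the wavelength decreases by a factor of 13.2.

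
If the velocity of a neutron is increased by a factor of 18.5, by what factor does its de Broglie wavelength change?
The wavelength decreases by a factor of 18.5.

From λ = h/(mv), the wavelength is inversely proportional to velocity:

λ ∝ 1/v

If v → 18.5v, then λ → λ/18.5

When velocity is increased by a factor of 18.5, the wavelength decreases by a factor of 18.5.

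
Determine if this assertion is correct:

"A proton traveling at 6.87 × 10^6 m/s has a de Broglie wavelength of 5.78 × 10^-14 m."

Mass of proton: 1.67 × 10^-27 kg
True

The claim is correct.

Using λ = h/(mv):
λ = (6.626 × 10^-34 J·s) / (1.67 × 10^-27 kg × 6.87 × 10^6 m/s)
λ = 5.78 × 10^-14 m

This matches the claimed value.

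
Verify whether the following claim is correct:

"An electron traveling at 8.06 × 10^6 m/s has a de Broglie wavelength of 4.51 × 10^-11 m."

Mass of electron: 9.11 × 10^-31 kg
False

The claim is incorrect.

Using λ = h/(mv):
λ = (6.626 × 10^-34 J·s) / (9.11 × 10^-31 kg × 8.06 × 10^6 m/s)
λ = 9.02 × 10^-11 m

The actual wavelength differs from the claimed 4.51 × 10^-11 m.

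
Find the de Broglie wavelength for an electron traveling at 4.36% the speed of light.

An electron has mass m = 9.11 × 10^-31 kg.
5.56 × 10^-11 m

Using the de Broglie relation λ = h/(mv):

v = 4.36% × c = 1.307 × 10^7 m/s

λ = h/(mv)
λ = (6.626 × 10^-34 J·s) / (9.11 × 10^-31 kg × 1.307 × 10^7 m/s)
λ = 5.56 × 10^-11 m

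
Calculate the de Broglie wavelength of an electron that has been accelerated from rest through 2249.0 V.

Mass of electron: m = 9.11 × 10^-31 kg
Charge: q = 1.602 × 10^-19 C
2.59 × 10^-11 m

When a particle is accelerated through voltage V, it gains kinetic energy KE = qV.

The de Broglie wavelength is then λ = h/√(2mqV):

λ = h/√(2mqV)
λ = (6.626 × 10^-34 J·s) / √(2 × 9.11 × 10^-31 kg × 1.602 × 10^-19 C × 2249.0 V)
λ = 2.59 × 10^-11 m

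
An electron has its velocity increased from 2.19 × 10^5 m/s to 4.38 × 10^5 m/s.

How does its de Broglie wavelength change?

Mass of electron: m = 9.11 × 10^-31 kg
The wavelength decreases by a factor of 2.

Using λ = h/(mv):

Initial wavelength: λ₁ = h/(mv₁) = 3.32 × 10^-9 m
Final wavelength: λ₂ = h/(mv₂) = 1.66 × 10^-9 m

Since λ ∝ 1/v, when velocity increases by a factor of 2, the wavelength decreases by a factor of 2.

λ₂/λ₁ = v₁/v₂ = 1/2

The wavelength decreases by a factor of 2.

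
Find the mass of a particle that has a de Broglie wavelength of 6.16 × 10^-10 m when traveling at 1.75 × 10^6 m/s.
6.15 × 10^-31 kg

From the de Broglie relation λ = h/(mv), we solve for m:

m = h/(λv)
m = (6.626 × 10^-34 J·s) / (6.16 × 10^-10 m × 1.75 × 10^6 m/s)
m = 6.15 × 10^-31 kg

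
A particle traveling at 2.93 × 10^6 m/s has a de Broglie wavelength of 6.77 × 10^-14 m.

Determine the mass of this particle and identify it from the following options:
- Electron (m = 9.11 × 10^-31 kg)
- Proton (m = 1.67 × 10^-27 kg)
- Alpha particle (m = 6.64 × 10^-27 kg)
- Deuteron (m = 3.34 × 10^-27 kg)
The particle is a deuteron.

From λ = h/(mv), solve for mass:

m = h/(λv)
m = (6.626 × 10^-34 J·s) / (6.77 × 10^-14 m × 2.93 × 10^6 m/s)
m = 3.34 × 10^-27 kg

Comparing with the listed masses, this is closest to a deuteron.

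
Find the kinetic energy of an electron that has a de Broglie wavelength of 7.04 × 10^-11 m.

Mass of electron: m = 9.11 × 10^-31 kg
4.86 × 10^-17 J (or 303 eV)

From λ = h/√(2mKE), we solve for KE:

λ² = h²/(2mKE)
KE = h²/(2mλ²)
KE = (6.626 × 10^-34 J·s)² / (2 × 9.11 × 10^-31 kg × (7.04 × 10^-11 m)²)
KE = 4.86 × 10^-17 J
KE = 303 eV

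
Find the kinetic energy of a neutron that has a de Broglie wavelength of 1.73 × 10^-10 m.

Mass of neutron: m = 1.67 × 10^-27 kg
4.39 × 10^-21 J (or 0.0274 eV)

From λ = h/√(2mKE), we solve for KE:

λ² = h²/(2mKE)
KE = h²/(2mλ²)
KE = (6.626 × 10^-34 J·s)² / (2 × 1.67 × 10^-27 kg × (1.73 × 10^-10 m)²)
KE = 4.39 × 10^-21 J
KE = 0.0274 eV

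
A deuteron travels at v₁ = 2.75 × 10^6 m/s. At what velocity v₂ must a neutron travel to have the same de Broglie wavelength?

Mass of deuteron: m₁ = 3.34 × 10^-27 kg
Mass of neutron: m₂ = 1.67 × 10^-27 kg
v₂ = 5.50 × 10^6 m/s

For equal de Broglie wavelengths: λ₁ = λ₂

h/(m₁v₁) = h/(m₂v₂)
m₁v₁ = m₂v₂
v₂ = v₁ · (m₁/m₂)

v₂ = 2.75 × 10^6 m/s × (3.34 × 10^-27 kg / 1.67 × 10^-27 kg)
v₂ = 5.50 × 10^6 m/s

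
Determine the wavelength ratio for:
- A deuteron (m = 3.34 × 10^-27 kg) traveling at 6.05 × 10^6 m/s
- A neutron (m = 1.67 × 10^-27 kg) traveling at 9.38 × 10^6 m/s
λ₁/λ₂ = 0.775

Using λ = h/(mv):

λ₁ = h/(m₁v₁) = 3.28 × 10^-14 m
λ₂ = h/(m₂v₂) = 4.23 × 10^-14 m

Ratio λ₁/λ₂ = (m₂v₂)/(m₁v₁)
         = (1.67 × 10^-27 kg × 9.38 × 10^6 m/s) / (3.34 × 10^-27 kg × 6.05 × 10^6 m/s)
         = 0.775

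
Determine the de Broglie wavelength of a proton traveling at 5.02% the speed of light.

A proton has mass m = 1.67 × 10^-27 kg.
2.64 × 10^-14 m

Using the de Broglie relation λ = h/(mv):

v = 5.02% × c = 1.505 × 10^7 m/s

λ = h/(mv)
λ = (6.626 × 10^-34 J·s) / (1.67 × 10^-27 kg × 1.505 × 10^7 m/s)
λ = 2.64 × 10^-14 m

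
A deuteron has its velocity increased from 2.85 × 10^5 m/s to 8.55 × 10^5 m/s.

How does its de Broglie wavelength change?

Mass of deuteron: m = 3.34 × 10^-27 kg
The wavelength decreases by a factor of 3.

Using λ = h/(mv):

Initial wavelength: λ₁ = h/(mv₁) = 6.96 × 10^-13 m
Final wavelength: λ₂ = h/(mv₂) = 2.32 × 10^-13 m

Since λ ∝ 1/v, when velocity increases by a factor of 3, the wavelength decreases by a factor of 3.

λ₂/λ₁ = v₁/v₂ = 1/3

The wavelength decreases by a factor of 3.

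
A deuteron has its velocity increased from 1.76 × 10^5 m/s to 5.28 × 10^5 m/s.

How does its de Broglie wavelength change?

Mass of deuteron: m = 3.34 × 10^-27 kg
The wavelength decreases by a factor of 3.

Using λ = h/(mv):

Initial wavelength: λ₁ = h/(mv₁) = 1.13 × 10^-12 m
Final wavelength: λ₂ = h/(mv₂) = 3.76 × 10^-13 m

Since λ ∝ 1/v, when velocity increases by a factor of 3, the wavelength decreases by a factor of 3.

λ₂/λ₁ = v₁/v₂ = 1/3

The wavelength decreases by a factor of 3.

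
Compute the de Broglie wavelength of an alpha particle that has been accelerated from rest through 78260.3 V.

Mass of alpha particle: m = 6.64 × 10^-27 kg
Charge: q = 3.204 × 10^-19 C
3.63 × 10^-14 m

When a particle is accelerated through voltage V, it gains kinetic energy KE = qV.

The de Broglie wavelength is then λ = h/√(2mqV):

λ = h/√(2mqV)
λ = (6.626 × 10^-34 J·s) / √(2 × 6.64 × 10^-27 kg × 3.204 × 10^-19 C × 78260.3 V)
λ = 3.63 × 10^-14 m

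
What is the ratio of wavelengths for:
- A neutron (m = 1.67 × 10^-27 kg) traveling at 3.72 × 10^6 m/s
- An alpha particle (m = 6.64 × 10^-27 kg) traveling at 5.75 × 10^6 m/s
λ₁/λ₂ = 6.15

Using λ = h/(mv):

λ₁ = h/(m₁v₁) = 1.07 × 10^-13 m
λ₂ = h/(m₂v₂) = 1.74 × 10^-14 m

Ratio λ₁/λ₂ = (m₂v₂)/(m₁v₁)
         = (6.64 × 10^-27 kg × 5.75 × 10^6 m/s) / (1.67 × 10^-27 kg × 3.72 × 10^6 m/s)
         = 6.15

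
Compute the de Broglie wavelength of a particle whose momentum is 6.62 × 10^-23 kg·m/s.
1.00 × 10^-11 m

Using the de Broglie relation λ = h/p:

λ = h/p
λ = (6.626 × 10^-34 J·s) / (6.62 × 10^-23 kg·m/s)
λ = 1.00 × 10^-11 m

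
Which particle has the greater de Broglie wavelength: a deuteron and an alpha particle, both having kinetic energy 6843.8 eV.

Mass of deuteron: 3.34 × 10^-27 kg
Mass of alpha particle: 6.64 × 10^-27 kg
The deuteron has the longer wavelength.

Using λ = h/√(2mKE):

For deuteron: λ₁ = h/√(2m₁KE) = 2.45 × 10^-13 m
For alpha particle: λ₂ = h/√(2m₂KE) = 1.74 × 10^-13 m

Since λ ∝ 1/√m at constant kinetic energy, the lighter particle has the longer wavelength.

The deuteron has the longer de Broglie wavelength.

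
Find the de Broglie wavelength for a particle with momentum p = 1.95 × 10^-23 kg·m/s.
3.40 × 10^-11 m

Using the de Broglie relation λ = h/p:

λ = h/p
λ = (6.626 × 10^-34 J·s) / (1.95 × 10^-23 kg·m/s)
λ = 3.40 × 10^-11 m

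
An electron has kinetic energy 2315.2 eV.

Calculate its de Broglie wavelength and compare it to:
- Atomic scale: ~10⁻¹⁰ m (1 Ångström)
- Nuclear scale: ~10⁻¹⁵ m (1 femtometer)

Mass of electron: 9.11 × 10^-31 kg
λ = 2.55 × 10^-11 m, which is between nuclear and atomic scales.

Using λ = h/√(2mKE):

KE = 2315.2 eV = 3.709 × 10^-16 J

λ = h/√(2mKE)
λ = (6.626 × 10^-34 J·s) / √(2 × 9.11 × 10^-31 kg × 3.709 × 10^-16 J)
λ = 2.55 × 10^-11 m

Comparison:
- Atomic scale (10⁻¹⁰ m): λ is 0.25× this size
- Nuclear scale (10⁻¹⁵ m): λ is 2.5e+04× this size

The wavelength is between nuclear and atomic scales.

This wavelength is appropriate for probing atomic structure but too large for nuclear physics experiments.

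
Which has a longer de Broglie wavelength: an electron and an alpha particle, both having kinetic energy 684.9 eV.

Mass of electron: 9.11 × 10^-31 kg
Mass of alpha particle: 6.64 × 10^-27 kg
The electron has the longer wavelength.

Using λ = h/√(2mKE):

For electron: λ₁ = h/√(2m₁KE) = 4.69 × 10^-11 m
For alpha particle: λ₂ = h/√(2m₂KE) = 5.49 × 10^-13 m

Since λ ∝ 1/√m at constant kinetic energy, the lighter particle has the longer wavelength.

The electron has the longer de Broglie wavelength.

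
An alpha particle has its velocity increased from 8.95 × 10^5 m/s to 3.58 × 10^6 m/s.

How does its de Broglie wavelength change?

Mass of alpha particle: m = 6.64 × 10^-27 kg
The wavelength decreases by a factor of 4.

Using λ = h/(mv):

Initial wavelength: λ₁ = h/(mv₁) = 1.11 × 10^-13 m
Final wavelength: λ₂ = h/(mv₂) = 2.79 × 10^-14 m

Since λ ∝ 1/v, when velocity increases by a factor of 4, the wavelength decreases by a factor of 4.

λ₂/λ₁ = v₁/v₂ = 1/4

The wavelength decreases by a factor of 4.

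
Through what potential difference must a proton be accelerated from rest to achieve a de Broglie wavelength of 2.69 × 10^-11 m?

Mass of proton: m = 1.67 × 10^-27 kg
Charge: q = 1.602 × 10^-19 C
1.13 V

From λ = h/√(2mqV), we solve for V:

λ² = h²/(2mqV)
V = h²/(2mqλ²)
V = (6.626 × 10^-34 J·s)² / (2 × 1.67 × 10^-27 kg × 1.602 × 10^-19 C × (2.69 × 10^-11 m)²)
V = 1.13 V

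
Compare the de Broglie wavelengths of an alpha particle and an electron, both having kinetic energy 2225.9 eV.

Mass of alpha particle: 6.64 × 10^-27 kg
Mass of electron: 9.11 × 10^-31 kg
The electron has the longer wavelength.

Using λ = h/√(2mKE):

For alpha particle: λ₁ = h/√(2m₁KE) = 3.04 × 10^-13 m
For electron: λ₂ = h/√(2m₂KE) = 2.60 × 10^-11 m

Since λ ∝ 1/√m at constant kinetic energy, the lighter particle has the longer wavelength.

The electron has the longer de Broglie wavelength.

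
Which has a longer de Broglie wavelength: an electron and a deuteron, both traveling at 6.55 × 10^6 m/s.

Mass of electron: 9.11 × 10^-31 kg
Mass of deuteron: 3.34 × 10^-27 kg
The electron has the longer wavelength.

Using λ = h/(mv), since both particles have the same velocity, the wavelength depends only on mass.

For electron: λ₁ = h/(m₁v) = 1.11 × 10^-10 m
For deuteron: λ₂ = h/(m₂v) = 3.03 × 10^-14 m

Since λ ∝ 1/m at constant velocity, the lighter particle has the longer wavelength.

The electron has the longer de Broglie wavelength.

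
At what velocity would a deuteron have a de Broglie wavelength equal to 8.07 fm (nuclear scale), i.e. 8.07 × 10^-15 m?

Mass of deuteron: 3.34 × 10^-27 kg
2.46 × 10^7 m/s

From λ = h/(mv), solve for v:

v = h/(mλ)
v = (6.626 × 10^-34 J·s) / (3.34 × 10^-27 kg × 8.07 × 10^-15 m)
v = 2.46 × 10^7 m/s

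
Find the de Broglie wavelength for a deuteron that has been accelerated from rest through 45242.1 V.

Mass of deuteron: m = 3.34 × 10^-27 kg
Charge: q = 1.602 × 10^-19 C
9.52 × 10^-14 m

When a particle is accelerated through voltage V, it gains kinetic energy KE = qV.

The de Broglie wavelength is then λ = h/√(2mqV):

λ = h/√(2mqV)
λ = (6.626 × 10^-34 J·s) / √(2 × 3.34 × 10^-27 kg × 1.602 × 10^-19 C × 45242.1 V)
λ = 9.52 × 10^-14 m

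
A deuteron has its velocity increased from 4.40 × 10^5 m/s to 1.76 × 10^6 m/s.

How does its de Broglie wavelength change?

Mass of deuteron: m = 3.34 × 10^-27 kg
The wavelength decreases by a factor of 4.

Using λ = h/(mv):

Initial wavelength: λ₁ = h/(mv₁) = 4.51 × 10^-13 m
Final wavelength: λ₂ = h/(mv₂) = 1.13 × 10^-13 m

Since λ ∝ 1/v, when velocity increases by a factor of 4, the wavelength decreases by a factor of 4.

λ₂/λ₁ = v₁/v₂ = 1/4

The wavelength decreases by a factor of 4.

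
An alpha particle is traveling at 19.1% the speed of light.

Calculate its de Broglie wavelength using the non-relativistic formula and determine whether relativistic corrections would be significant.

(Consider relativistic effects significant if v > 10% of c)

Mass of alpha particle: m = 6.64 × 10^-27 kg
Yes, relativistic corrections are needed.

Using the non-relativistic de Broglie formula λ = h/(mv):

v = 19.1% × c = 5.726 × 10^7 m/s

λ = h/(mv)
λ = (6.626 × 10^-34 J·s) / (6.64 × 10^-27 kg × 5.726 × 10^7 m/s)
λ = 1.74 × 10^-15 m

Since v = 19.1% of c > 10% of c, relativistic corrections ARE significant and the actual wavelength would differ from this non-relativistic estimate.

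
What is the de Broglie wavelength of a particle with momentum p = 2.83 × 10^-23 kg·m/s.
2.34 × 10^-11 m

Using the de Broglie relation λ = h/p:

λ = h/p
λ = (6.626 × 10^-34 J·s) / (2.83 × 10^-23 kg·m/s)
λ = 2.34 × 10^-11 m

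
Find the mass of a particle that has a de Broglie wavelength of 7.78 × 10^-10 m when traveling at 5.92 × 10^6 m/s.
1.44 × 10^-31 kg

From the de Broglie relation λ = h/(mv), we solve for m:

m = h/(λv)
m = (6.626 × 10^-34 J·s) / (7.78 × 10^-10 m × 5.92 × 10^6 m/s)
m = 1.44 × 10^-31 kg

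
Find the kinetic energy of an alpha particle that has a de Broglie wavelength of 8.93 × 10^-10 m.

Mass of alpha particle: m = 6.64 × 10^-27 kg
4.15 × 10^-23 J (or 2.59 × 10^-4 eV)

From λ = h/√(2mKE), we solve for KE:

λ² = h²/(2mKE)
KE = h²/(2mλ²)
KE = (6.626 × 10^-34 J·s)² / (2 × 6.64 × 10^-27 kg × (8.93 × 10^-10 m)²)
KE = 4.15 × 10^-23 J
KE = 2.59 × 10^-4 eV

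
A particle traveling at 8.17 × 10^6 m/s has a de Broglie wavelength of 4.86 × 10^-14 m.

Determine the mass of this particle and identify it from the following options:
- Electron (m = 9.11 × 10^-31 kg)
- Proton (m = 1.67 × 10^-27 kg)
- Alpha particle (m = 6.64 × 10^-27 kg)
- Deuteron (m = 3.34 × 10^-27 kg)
The particle is a proton.

From λ = h/(mv), solve for mass:

m = h/(λv)
m = (6.626 × 10^-34 J·s) / (4.86 × 10^-14 m × 8.17 × 10^6 m/s)
m = 1.67 × 10^-27 kg

Comparing with the listed masses, this is closest to a proton.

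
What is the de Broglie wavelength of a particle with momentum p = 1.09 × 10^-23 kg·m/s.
6.08 × 10^-11 m

Using the de Broglie relation λ = h/p:

λ = h/p
λ = (6.626 × 10^-34 J·s) / (1.09 × 10^-23 kg·m/s)
λ = 6.08 × 10^-11 m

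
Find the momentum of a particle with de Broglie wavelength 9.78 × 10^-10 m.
6.78 × 10^-25 kg·m/s

From the de Broglie relation λ = h/p, we solve for p:

p = h/λ
p = (6.626 × 10^-34 J·s) / (9.78 × 10^-10 m)
p = 6.78 × 10^-25 kg·m/s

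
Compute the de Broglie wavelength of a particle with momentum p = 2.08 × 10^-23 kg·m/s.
3.19 × 10^-11 m

Using the de Broglie relation λ = h/p:

λ = h/p
λ = (6.626 × 10^-34 J·s) / (2.08 × 10^-23 kg·m/s)
λ = 3.19 × 10^-11 m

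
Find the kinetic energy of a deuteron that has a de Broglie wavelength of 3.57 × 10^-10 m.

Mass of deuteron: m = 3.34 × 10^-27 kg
5.16 × 10^-22 J (or 3.22 × 10^-3 eV)

From λ = h/√(2mKE), we solve for KE:

λ² = h²/(2mKE)
KE = h²/(2mλ²)
KE = (6.626 × 10^-34 J·s)² / (2 × 3.34 × 10^-27 kg × (3.57 × 10^-10 m)²)
KE = 5.16 × 10^-22 J
KE = 3.22 × 10^-3 eV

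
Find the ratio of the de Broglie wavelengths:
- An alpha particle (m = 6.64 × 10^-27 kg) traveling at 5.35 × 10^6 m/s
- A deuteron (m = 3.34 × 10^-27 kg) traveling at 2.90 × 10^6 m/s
λ₁/λ₂ = 0.273

Using λ = h/(mv):

λ₁ = h/(m₁v₁) = 1.87 × 10^-14 m
λ₂ = h/(m₂v₂) = 6.84 × 10^-14 m

Ratio λ₁/λ₂ = (m₂v₂)/(m₁v₁)
         = (3.34 × 10^-27 kg × 2.90 × 10^6 m/s) / (6.64 × 10^-27 kg × 5.35 × 10^6 m/s)
         = 0.273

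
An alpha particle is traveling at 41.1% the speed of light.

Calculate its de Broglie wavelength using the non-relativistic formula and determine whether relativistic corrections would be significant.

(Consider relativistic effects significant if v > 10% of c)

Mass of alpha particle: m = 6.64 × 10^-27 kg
Yes, relativistic corrections are needed.

Using the non-relativistic de Broglie formula λ = h/(mv):

v = 41.1% × c = 1.232 × 10^8 m/s

λ = h/(mv)
λ = (6.626 × 10^-34 J·s) / (6.64 × 10^-27 kg × 1.232 × 10^8 m/s)
λ = 8.10 × 10^-16 m

Since v = 41.1% of c > 10% of c, relativistic corrections ARE significant and the actual wavelength would differ from this non-relativistic estimate.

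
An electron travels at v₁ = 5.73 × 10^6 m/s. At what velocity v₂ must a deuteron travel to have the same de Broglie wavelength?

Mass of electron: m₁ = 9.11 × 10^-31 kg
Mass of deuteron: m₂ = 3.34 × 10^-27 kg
v₂ = 1.56 × 10^3 m/s

For equal de Broglie wavelengths: λ₁ = λ₂

h/(m₁v₁) = h/(m₂v₂)
m₁v₁ = m₂v₂
v₂ = v₁ · (m₁/m₂)

v₂ = 5.73 × 10^6 m/s × (9.11 × 10^-31 kg / 3.34 × 10^-27 kg)
v₂ = 1.56 × 10^3 m/s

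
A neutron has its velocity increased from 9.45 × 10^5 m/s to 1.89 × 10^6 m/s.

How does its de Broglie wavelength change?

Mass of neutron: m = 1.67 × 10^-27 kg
The wavelength decreases by a factor of 2.

Using λ = h/(mv):

Initial wavelength: λ₁ = h/(mv₁) = 4.20 × 10^-13 m
Final wavelength: λ₂ = h/(mv₂) = 2.10 × 10^-13 m

Since λ ∝ 1/v, when velocity increases by a factor of 2, the wavelength decreases by a factor of 2.

λ₂/λ₁ = v₁/v₂ = 1/2

The wavelength decreases by a factor of 2.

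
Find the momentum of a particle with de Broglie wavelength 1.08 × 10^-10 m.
6.14 × 10^-24 kg·m/s

From the de Broglie relation λ = h/p, we solve for p:

p = h/λ
p = (6.626 × 10^-34 J·s) / (1.08 × 10^-10 m)
p = 6.14 × 10^-24 kg·m/s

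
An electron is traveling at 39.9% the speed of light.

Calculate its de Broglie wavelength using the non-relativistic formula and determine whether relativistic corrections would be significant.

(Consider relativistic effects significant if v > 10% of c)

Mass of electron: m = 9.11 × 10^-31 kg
Yes, relativistic corrections are needed.

Using the non-relativistic de Broglie formula λ = h/(mv):

v = 39.9% × c = 1.196 × 10^8 m/s

λ = h/(mv)
λ = (6.626 × 10^-34 J·s) / (9.11 × 10^-31 kg × 1.196 × 10^8 m/s)
λ = 6.08 × 10^-12 m

Since v = 39.9% of c > 10% of c, relativistic corrections ARE significant and the actual wavelength would differ from this non-relativistic estimate.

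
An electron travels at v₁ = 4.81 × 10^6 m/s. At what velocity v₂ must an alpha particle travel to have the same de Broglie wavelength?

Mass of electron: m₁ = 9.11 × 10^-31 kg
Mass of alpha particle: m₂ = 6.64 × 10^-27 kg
v₂ = 6.60 × 10^2 m/s

For equal de Broglie wavelengths: λ₁ = λ₂

h/(m₁v₁) = h/(m₂v₂)
m₁v₁ = m₂v₂
v₂ = v₁ · (m₁/m₂)

v₂ = 4.81 × 10^6 m/s × (9.11 × 10^-31 kg / 6.64 × 10^-27 kg)
v₂ = 6.60 × 10^2 m/s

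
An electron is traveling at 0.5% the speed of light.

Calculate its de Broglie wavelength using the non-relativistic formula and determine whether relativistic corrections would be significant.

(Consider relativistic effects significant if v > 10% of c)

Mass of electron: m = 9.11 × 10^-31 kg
No, relativistic corrections are not needed.

Using the non-relativistic de Broglie formula λ = h/(mv):

v = 0.5% × c = 1.499 × 10^6 m/s

λ = h/(mv)
λ = (6.626 × 10^-34 J·s) / (9.11 × 10^-31 kg × 1.499 × 10^6 m/s)
λ = 4.85 × 10^-10 m

Since v = 0.5% of c < 10% of c, relativistic corrections are NOT significant and this non-relativistic result is a good approximation.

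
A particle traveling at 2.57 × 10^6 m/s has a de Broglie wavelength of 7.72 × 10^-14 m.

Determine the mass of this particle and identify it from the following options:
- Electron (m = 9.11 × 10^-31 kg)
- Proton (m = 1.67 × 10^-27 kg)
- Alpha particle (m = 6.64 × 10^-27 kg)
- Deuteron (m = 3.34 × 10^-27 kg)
The particle is a deuteron.

From λ = h/(mv), solve for mass:

m = h/(λv)
m = (6.626 × 10^-34 J·s) / (7.72 × 10^-14 m × 2.57 × 10^6 m/s)
m = 3.34 × 10^-27 kg

Comparing with the listed masses, this is closest to a deuteron.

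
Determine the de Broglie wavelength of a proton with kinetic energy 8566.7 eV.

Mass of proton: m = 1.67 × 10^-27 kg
3.09 × 10^-13 m

Using λ = h/√(2mKE):

First convert KE to Joules: KE = 8566.7 eV = 1.373 × 10^-15 J

λ = h/√(2mKE)
λ = (6.626 × 10^-34 J·s) / √(2 × 1.67 × 10^-27 kg × 1.373 × 10^-15 J)
λ = 3.09 × 10^-13 m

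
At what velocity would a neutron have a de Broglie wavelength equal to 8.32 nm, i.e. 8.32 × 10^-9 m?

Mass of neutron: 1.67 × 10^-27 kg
4.77 × 10^1 m/s

From λ = h/(mv), solve for v:

v = h/(mλ)
v = (6.626 × 10^-34 J·s) / (1.67 × 10^-27 kg × 8.32 × 10^-9 m)
v = 4.77 × 10^1 m/s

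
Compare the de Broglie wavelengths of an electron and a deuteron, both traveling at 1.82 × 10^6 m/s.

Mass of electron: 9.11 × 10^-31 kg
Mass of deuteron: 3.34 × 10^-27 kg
The electron has the longer wavelength.

Using λ = h/(mv), since both particles have the same velocity, the wavelength depends only on mass.

For electron: λ₁ = h/(m₁v) = 4.00 × 10^-10 m
For deuteron: λ₂ = h/(m₂v) = 1.09 × 10^-13 m

Since λ ∝ 1/m at constant velocity, the lighter particle has the longer wavelength.

The electron has the longer de Broglie wavelength.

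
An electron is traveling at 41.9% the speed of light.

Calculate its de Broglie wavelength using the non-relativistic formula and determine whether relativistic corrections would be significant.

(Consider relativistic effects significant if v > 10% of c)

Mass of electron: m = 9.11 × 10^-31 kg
Yes, relativistic corrections are needed.

Using the non-relativistic de Broglie formula λ = h/(mv):

v = 41.9% × c = 1.256 × 10^8 m/s

λ = h/(mv)
λ = (6.626 × 10^-34 J·s) / (9.11 × 10^-31 kg × 1.256 × 10^8 m/s)
λ = 5.79 × 10^-12 m

Since v = 41.9% of c > 10% of c, relativistic corrections ARE significant and the actual wavelength would differ from this non-relativistic estimate.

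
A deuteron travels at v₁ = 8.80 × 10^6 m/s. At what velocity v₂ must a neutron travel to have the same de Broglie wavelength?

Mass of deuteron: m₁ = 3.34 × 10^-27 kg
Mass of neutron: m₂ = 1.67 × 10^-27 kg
v₂ = 1.76 × 10^7 m/s

For equal de Broglie wavelengths: λ₁ = λ₂

h/(m₁v₁) = h/(m₂v₂)
m₁v₁ = m₂v₂
v₂ = v₁ · (m₁/m₂)

v₂ = 8.80 × 10^6 m/s × (3.34 × 10^-27 kg / 1.67 × 10^-27 kg)
v₂ = 1.76 × 10^7 m/s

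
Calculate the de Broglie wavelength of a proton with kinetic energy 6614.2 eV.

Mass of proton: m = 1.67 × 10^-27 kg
3.52 × 10^-13 m

Using λ = h/√(2mKE):

First convert KE to Joules: KE = 6614.2 eV = 1.060 × 10^-15 J

λ = h/√(2mKE)
λ = (6.626 × 10^-34 J·s) / √(2 × 1.67 × 10^-27 kg × 1.060 × 10^-15 J)
λ = 3.52 × 10^-13 m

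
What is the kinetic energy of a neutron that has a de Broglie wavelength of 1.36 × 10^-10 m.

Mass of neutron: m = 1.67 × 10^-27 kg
7.11 × 10^-21 J (or 0.0444 eV)

From λ = h/√(2mKE), we solve for KE:

λ² = h²/(2mKE)
KE = h²/(2mλ²)
KE = (6.626 × 10^-34 J·s)² / (2 × 1.67 × 10^-27 kg × (1.36 × 10^-10 m)²)
KE = 7.11 × 10^-21 J
KE = 0.0444 eV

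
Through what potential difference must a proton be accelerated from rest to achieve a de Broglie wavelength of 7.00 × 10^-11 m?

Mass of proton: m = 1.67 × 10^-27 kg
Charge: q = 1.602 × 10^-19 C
1.67 × 10^-1 V

From λ = h/√(2mqV), we solve for V:

λ² = h²/(2mqV)
V = h²/(2mqλ²)
V = (6.626 × 10^-34 J·s)² / (2 × 1.67 × 10^-27 kg × 1.602 × 10^-19 C × (7.00 × 10^-11 m)²)
V = 1.67 × 10^-1 V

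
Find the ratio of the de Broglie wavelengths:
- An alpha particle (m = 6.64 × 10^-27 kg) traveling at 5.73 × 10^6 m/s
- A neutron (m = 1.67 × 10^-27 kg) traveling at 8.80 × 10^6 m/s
λ₁/λ₂ = 0.386

Using λ = h/(mv):

λ₁ = h/(m₁v₁) = 1.74 × 10^-14 m
λ₂ = h/(m₂v₂) = 4.51 × 10^-14 m

Ratio λ₁/λ₂ = (m₂v₂)/(m₁v₁)
         = (1.67 × 10^-27 kg × 8.80 × 10^6 m/s) / (6.64 × 10^-27 kg × 5.73 × 10^6 m/s)
         = 0.386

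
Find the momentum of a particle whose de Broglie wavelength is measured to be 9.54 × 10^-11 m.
6.95 × 10^-24 kg·m/s

From the de Broglie relation λ = h/p, we solve for p:

p = h/λ
p = (6.626 × 10^-34 J·s) / (9.54 × 10^-11 m)
p = 6.95 × 10^-24 kg·m/s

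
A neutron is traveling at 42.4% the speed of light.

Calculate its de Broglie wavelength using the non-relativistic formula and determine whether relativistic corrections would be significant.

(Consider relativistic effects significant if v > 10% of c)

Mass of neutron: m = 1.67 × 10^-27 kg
Yes, relativistic corrections are needed.

Using the non-relativistic de Broglie formula λ = h/(mv):

v = 42.4% × c = 1.271 × 10^8 m/s

λ = h/(mv)
λ = (6.626 × 10^-34 J·s) / (1.67 × 10^-27 kg × 1.271 × 10^8 m/s)
λ = 3.12 × 10^-15 m

Since v = 42.4% of c > 10% of c, relativistic corrections ARE significant and the actual wavelength would differ from this non-relativistic estimate.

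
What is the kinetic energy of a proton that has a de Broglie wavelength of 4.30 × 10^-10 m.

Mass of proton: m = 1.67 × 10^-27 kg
7.11 × 10^-22 J (or 4.44 × 10^-3 eV)

From λ = h/√(2mKE), we solve for KE:

λ² = h²/(2mKE)
KE = h²/(2mλ²)
KE = (6.626 × 10^-34 J·s)² / (2 × 1.67 × 10^-27 kg × (4.30 × 10^-10 m)²)
KE = 7.11 × 10^-22 J
KE = 4.44 × 10^-3 eV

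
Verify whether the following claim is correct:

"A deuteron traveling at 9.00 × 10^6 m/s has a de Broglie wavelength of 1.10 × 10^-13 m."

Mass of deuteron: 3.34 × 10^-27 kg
False

The claim is incorrect.

Using λ = h/(mv):
λ = (6.626 × 10^-34 J·s) / (3.34 × 10^-27 kg × 9.00 × 10^6 m/s)
λ = 2.20 × 10^-14 m

The actual wavelength differs from the claimed 1.10 × 10^-13 m.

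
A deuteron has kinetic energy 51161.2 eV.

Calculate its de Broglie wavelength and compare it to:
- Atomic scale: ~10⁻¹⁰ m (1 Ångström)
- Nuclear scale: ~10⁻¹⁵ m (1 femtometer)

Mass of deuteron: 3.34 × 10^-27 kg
λ = 8.95 × 10^-14 m, which is between nuclear and atomic scales.

Using λ = h/√(2mKE):

KE = 51161.2 eV = 8.197 × 10^-15 J

λ = h/√(2mKE)
λ = (6.626 × 10^-34 J·s) / √(2 × 3.34 × 10^-27 kg × 8.197 × 10^-15 J)
λ = 8.95 × 10^-14 m

Comparison:
- Atomic scale (10⁻¹⁰ m): λ is 0.0009× this size
- Nuclear scale (10⁻¹⁵ m): λ is 90× this size

The wavelength is between nuclear and atomic scales.

This wavelength is appropriate for probing atomic structure but too large for nuclear physics experiments.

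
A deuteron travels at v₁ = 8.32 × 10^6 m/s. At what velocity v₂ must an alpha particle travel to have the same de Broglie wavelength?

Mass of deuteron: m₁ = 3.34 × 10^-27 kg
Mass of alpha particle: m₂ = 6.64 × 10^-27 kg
v₂ = 4.19 × 10^6 m/s

For equal de Broglie wavelengths: λ₁ = λ₂

h/(m₁v₁) = h/(m₂v₂)
m₁v₁ = m₂v₂
v₂ = v₁ · (m₁/m₂)

v₂ = 8.32 × 10^6 m/s × (3.34 × 10^-27 kg / 6.64 × 10^-27 kg)
v₂ = 4.19 × 10^6 m/s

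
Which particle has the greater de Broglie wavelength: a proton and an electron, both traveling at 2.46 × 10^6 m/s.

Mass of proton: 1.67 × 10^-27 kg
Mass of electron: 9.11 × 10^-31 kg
The electron has the longer wavelength.

Using λ = h/(mv), since both particles have the same velocity, the wavelength depends only on mass.

For proton: λ₁ = h/(m₁v) = 1.61 × 10^-13 m
For electron: λ₂ = h/(m₂v) = 2.96 × 10^-10 m

Since λ ∝ 1/m at constant velocity, the lighter particle has the longer wavelength.

The electron has the longer de Broglie wavelength.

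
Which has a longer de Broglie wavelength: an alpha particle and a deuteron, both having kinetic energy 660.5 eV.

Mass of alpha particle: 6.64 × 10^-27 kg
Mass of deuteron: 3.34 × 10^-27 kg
The deuteron has the longer wavelength.

Using λ = h/√(2mKE):

For alpha particle: λ₁ = h/√(2m₁KE) = 5.59 × 10^-13 m
For deuteron: λ₂ = h/√(2m₂KE) = 7.88 × 10^-13 m

Since λ ∝ 1/√m at constant kinetic energy, the lighter particle has the longer wavelength.

The deuteron has the longer de Broglie wavelength.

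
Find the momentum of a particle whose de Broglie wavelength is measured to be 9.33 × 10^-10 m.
7.10 × 10^-25 kg·m/s

From the de Broglie relation λ = h/p, we solve for p:

p = h/λ
p = (6.626 × 10^-34 J·s) / (9.33 × 10^-10 m)
p = 7.10 × 10^-25 kg·m/s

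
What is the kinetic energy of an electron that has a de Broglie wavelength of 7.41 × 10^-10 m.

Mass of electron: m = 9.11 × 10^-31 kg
4.39 × 10^-19 J (or 2.74 eV)

From λ = h/√(2mKE), we solve for KE:

λ² = h²/(2mKE)
KE = h²/(2mλ²)
KE = (6.626 × 10^-34 J·s)² / (2 × 9.11 × 10^-31 kg × (7.41 × 10^-10 m)²)
KE = 4.39 × 10^-19 J
KE = 2.74 eV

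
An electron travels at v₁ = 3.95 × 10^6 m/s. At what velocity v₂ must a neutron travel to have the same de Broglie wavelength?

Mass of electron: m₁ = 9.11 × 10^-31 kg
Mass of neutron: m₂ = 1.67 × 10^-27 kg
v₂ = 2.15 × 10^3 m/s

For equal de Broglie wavelengths: λ₁ = λ₂

h/(m₁v₁) = h/(m₂v₂)
m₁v₁ = m₂v₂
v₂ = v₁ · (m₁/m₂)

v₂ = 3.95 × 10^6 m/s × (9.11 × 10^-31 kg / 1.67 × 10^-27 kg)
v₂ = 2.15 × 10^3 m/s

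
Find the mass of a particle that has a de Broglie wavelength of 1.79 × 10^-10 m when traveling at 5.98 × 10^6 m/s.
6.19 × 10^-31 kg

From the de Broglie relation λ = h/(mv), we solve for m:

m = h/(λv)
m = (6.626 × 10^-34 J·s) / (1.79 × 10^-10 m × 5.98 × 10^6 m/s)
m = 6.19 × 10^-31 kg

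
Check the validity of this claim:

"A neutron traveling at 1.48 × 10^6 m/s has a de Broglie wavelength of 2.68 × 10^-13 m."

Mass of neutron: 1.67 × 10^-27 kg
True

The claim is correct.

Using λ = h/(mv):
λ = (6.626 × 10^-34 J·s) / (1.67 × 10^-27 kg × 1.48 × 10^6 m/s)
λ = 2.68 × 10^-13 m

This matches the claimed value.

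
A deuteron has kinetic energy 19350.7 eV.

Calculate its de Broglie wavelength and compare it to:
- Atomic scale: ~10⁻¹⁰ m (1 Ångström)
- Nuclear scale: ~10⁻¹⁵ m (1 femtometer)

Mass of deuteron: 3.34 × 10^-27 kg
λ = 1.46 × 10^-13 m, which is between nuclear and atomic scales.

Using λ = h/√(2mKE):

KE = 19350.7 eV = 3.100 × 10^-15 J

λ = h/√(2mKE)
λ = (6.626 × 10^-34 J·s) / √(2 × 3.34 × 10^-27 kg × 3.100 × 10^-15 J)
λ = 1.46 × 10^-13 m

Comparison:
- Atomic scale (10⁻¹⁰ m): λ is 0.0015× this size
- Nuclear scale (10⁻¹⁵ m): λ is 1.5e+02× this size

The wavelength is between nuclear and atomic scales.

This wavelength is appropriate for probing atomic structure but too large for nuclear physics experiments.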